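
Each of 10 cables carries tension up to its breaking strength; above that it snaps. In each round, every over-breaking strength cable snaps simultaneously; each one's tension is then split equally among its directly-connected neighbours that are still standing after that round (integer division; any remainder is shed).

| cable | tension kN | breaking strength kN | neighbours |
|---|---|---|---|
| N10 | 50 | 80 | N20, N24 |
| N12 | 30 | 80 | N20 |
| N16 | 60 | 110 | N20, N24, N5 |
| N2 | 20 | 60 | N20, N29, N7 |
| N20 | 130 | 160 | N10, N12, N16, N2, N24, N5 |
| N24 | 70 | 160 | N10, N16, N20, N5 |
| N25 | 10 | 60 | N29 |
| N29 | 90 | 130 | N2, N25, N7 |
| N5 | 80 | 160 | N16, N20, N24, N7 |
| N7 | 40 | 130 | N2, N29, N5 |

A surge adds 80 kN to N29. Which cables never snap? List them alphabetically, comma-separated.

Round 1 — N29 at 170 > 130. N29 snaps.
  N29 sheds 170 kN to N2, N25, N7: 56 each (2 lost).
    N2: 20+56 = 76 > 60
    N25: 10+56 = 66 > 60
    N7: 40+56 = 96 ≤ 130
Round 2 — N2, N25 snap.
  N2 sheds 76 kN to N20, N7: 38 each.
    N20: 130+38 = 168 > 160
    N7: 96+38 = 134 > 130
  N25 sheds 66 kN: no online neighbours, lost.
Round 3 — N20, N7 snap.
  N20 sheds 168 kN to N10, N12, N16, N24, N5: 33 each (3 lost).
    N10: 50+33 = 83 > 80
    N12: 30+33 = 63 ≤ 80
    N16: 60+33 = 93 ≤ 110
    N24: 70+33 = 103 ≤ 160
    N5: 80+33 = 113 ≤ 160
  N7 sheds 134 kN to N5: 134 each.
    N5: 113+134 = 247 > 160
Round 4 — N10, N5 snap.
  N10 sheds 83 kN to N24: 83 each.
    N24: 103+83 = 186 > 160
  N5 sheds 247 kN to N16, N24: 123 each (1 lost).
    N16: 93+123 = 216 > 110
    N24: 186+123 = 309 > 160
Round 5 — N16, N24 snap.
  N16 sheds 216 kN: no online neighbours, lost.
  N24 sheds 309 kN: no online neighbours, lost.
No further breaks.

N12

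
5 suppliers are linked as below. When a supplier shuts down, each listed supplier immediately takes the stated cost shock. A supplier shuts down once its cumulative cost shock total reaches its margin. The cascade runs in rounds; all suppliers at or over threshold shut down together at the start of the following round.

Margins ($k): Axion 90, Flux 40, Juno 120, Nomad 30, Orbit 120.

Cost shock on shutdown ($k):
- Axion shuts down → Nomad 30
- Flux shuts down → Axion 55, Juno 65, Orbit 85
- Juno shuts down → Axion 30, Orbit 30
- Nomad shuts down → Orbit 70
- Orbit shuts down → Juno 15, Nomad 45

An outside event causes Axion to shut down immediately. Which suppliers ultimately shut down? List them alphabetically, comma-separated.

Axion, Nomad

Round 1 — Axion shuts down (initial).
  Nomad: +30 → 30 ≥ 30
Round 2 — Nomad shuts down.
  Orbit: +70 → 70 < 120
No further shutdowns.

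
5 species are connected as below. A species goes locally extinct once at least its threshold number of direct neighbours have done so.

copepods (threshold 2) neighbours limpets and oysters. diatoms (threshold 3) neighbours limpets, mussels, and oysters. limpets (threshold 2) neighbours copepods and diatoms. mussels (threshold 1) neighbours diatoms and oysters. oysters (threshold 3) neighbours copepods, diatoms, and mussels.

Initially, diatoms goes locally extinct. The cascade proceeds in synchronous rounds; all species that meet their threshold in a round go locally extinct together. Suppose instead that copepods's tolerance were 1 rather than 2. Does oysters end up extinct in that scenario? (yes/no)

With copepods's tolerance at 1:
Round 1 — diatoms goes locally extinct (initial).
Round 2 — checking thresholds:
  limpets: 1 of 2 neighbours < 2, not yet.
  mussels: 1 of 2 neighbours ≥ 1, goes locally extinct.
  oysters: 1 of 3 neighbours < 3, not yet.
Round 3 — no new extinctions; cascade stops.

no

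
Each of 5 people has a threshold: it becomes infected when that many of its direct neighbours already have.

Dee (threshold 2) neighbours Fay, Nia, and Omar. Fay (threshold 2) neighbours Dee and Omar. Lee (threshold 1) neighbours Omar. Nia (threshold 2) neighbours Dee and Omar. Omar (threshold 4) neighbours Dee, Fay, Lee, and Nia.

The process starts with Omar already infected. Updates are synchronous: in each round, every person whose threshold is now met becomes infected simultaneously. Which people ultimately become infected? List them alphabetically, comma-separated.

Round 1 — Omar becomes infected (initial).
Round 2 — checking thresholds:
  Dee: 1 of 3 neighbours < 2, below threshold.
  Fay: 1 of 2 neighbours < 2, below threshold.
  Lee: 1 of 1 neighbours ≥ 1, becomes infected.
  Nia: 1 of 2 neighbours < 2, below threshold.
Round 3 — no new infections; cascade stops.

Lee, Omar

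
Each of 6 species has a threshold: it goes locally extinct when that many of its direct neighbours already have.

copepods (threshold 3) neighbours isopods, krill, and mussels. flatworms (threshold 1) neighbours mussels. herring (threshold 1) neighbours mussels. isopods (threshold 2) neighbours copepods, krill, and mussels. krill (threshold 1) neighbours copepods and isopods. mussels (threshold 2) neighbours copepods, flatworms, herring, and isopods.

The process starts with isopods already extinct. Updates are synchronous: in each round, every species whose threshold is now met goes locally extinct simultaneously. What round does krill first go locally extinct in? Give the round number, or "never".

2

Round 1 — isopods goes locally extinct (initial).
Round 2 — checking thresholds:
  copepods: 1 of 3 neighbours < 3, below threshold.
  krill: 1 of 2 neighbours ≥ 1, goes locally extinct.
  mussels: 1 of 4 neighbours < 2, below threshold.
Round 3 — no new extinctions; cascade stops.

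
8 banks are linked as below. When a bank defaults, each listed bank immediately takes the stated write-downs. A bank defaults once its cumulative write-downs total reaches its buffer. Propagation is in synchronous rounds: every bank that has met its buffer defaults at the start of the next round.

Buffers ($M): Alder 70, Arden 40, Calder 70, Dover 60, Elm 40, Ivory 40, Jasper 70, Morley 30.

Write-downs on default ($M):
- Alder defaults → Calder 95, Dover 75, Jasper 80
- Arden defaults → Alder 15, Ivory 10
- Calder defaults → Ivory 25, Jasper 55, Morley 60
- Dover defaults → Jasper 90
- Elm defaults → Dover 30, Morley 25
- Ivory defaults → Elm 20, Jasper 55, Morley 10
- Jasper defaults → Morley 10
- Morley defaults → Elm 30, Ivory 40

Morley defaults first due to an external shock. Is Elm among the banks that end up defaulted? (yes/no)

yes

Round 1 — Morley defaults (initial).
  Elm: +30 → 30 < 40
  Ivory: +40 → 40 ≥ 40
Round 2 — Ivory defaults.
  Elm: +20 → 50 ≥ 40
  Jasper: +55 → 55 < 70
Round 3 — Elm defaults.
  Dover: +30 → 30 < 60
No further defaults.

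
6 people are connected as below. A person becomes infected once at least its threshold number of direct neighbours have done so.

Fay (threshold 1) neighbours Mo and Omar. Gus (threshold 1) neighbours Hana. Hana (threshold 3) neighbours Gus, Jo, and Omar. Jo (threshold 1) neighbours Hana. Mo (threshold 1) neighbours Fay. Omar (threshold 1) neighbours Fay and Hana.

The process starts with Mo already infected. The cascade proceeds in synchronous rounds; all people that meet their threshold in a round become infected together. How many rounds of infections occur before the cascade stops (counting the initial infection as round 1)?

Round 1 — Mo becomes infected (initial).
Round 2 — checking thresholds:
  Fay: 1 of 2 neighbours ≥ 1, becomes infected.
Round 3 — checking thresholds:
  Omar: 1 of 2 neighbours ≥ 1, becomes infected.
Round 4 — no new infections; cascade stops.

3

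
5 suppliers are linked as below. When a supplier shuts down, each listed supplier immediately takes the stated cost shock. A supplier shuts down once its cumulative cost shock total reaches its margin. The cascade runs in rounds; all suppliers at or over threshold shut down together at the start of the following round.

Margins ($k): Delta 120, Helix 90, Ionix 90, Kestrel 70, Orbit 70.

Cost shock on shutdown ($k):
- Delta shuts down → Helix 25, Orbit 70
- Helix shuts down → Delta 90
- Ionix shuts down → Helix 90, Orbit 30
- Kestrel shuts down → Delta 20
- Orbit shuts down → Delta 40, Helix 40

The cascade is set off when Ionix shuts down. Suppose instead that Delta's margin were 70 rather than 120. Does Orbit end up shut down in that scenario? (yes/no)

yes

With Delta's margin at 70:
Round 1 — Ionix shuts down (initial).
  Helix: +90 → 90 ≥ 90
  Orbit: +30 → 30 < 70
Round 2 — Helix shuts down.
  Delta: +90 → 90 ≥ 70
Round 3 — Delta shuts down.
  Orbit: +70 → 100 ≥ 70
Round 4 — Orbit shuts down.
No further shutdowns.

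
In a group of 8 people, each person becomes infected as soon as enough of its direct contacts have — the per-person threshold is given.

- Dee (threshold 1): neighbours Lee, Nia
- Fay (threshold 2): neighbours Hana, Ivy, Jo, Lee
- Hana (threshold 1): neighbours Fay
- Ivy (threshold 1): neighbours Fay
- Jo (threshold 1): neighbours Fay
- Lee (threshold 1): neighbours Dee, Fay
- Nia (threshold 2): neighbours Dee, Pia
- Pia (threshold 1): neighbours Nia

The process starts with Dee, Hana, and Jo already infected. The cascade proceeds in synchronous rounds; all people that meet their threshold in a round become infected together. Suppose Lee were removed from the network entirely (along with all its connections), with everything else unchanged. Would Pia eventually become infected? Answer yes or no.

With Lee removed:
Round 1 — Dee, Hana, Jo become infected (initial).
Round 2 — checking thresholds:
  Fay: 2 of 3 neighbours ≥ 2, becomes infected.
  Nia: 1 of 2 neighbours < 2, below threshold.
Round 3 — checking thresholds:
  Ivy: 1 of 1 neighbours ≥ 1, becomes infected.
  Nia: 1 of 2 neighbours < 2, below threshold.
Round 4 — no new infections; cascade stops.

no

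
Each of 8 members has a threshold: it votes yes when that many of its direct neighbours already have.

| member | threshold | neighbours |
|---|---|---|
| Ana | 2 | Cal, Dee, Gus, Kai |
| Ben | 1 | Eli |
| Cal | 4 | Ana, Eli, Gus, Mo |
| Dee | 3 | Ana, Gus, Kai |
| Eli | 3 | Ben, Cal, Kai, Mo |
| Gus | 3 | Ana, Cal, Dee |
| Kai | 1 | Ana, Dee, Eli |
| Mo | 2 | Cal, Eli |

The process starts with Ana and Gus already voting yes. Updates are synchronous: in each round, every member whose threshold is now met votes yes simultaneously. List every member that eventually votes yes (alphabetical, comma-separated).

Round 1 — Ana, Gus vote yes (initial).
Round 2 — checking thresholds:
  Cal: 2 of 4 neighbours < 4, holds.
  Dee: 2 of 3 neighbours < 3, holds.
  Kai: 1 of 3 neighbours ≥ 1, votes yes.
Round 3 — checking thresholds:
  Cal: 2 of 4 neighbours < 4, holds.
  Dee: 3 of 3 neighbours ≥ 3, votes yes.
  Eli: 1 of 4 neighbours < 3, holds.
Round 4 — no new yes votes; cascade stops.

Ana, Dee, Gus, Kai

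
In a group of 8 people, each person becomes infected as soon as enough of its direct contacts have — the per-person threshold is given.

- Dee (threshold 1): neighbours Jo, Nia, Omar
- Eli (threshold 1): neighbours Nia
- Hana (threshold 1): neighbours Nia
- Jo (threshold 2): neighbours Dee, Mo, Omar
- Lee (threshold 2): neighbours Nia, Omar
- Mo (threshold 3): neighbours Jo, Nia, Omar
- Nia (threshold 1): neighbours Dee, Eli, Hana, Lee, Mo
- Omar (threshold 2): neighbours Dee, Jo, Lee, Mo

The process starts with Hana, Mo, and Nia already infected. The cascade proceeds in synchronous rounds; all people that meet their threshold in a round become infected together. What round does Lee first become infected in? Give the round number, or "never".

4

Round 1 — Hana, Mo, Nia become infected (initial).
Round 2 — checking thresholds:
  Dee: 1 of 3 neighbours ≥ 1, becomes infected.
  Eli: 1 of 1 neighbours ≥ 1, becomes infected.
  Jo: 1 of 3 neighbours < 2, holds.
  Lee: 1 of 2 neighbours < 2, holds.
  Omar: 1 of 4 neighbours < 2, holds.
Round 3 — checking thresholds:
  Jo: 2 of 3 neighbours ≥ 2, becomes infected.
  Lee: 1 of 2 neighbours < 2, holds.
  Omar: 2 of 4 neighbours ≥ 2, becomes infected.
Round 4 — checking thresholds:
  Lee: 2 of 2 neighbours ≥ 2, becomes infected.
Round 5 — no new infections; cascade stops.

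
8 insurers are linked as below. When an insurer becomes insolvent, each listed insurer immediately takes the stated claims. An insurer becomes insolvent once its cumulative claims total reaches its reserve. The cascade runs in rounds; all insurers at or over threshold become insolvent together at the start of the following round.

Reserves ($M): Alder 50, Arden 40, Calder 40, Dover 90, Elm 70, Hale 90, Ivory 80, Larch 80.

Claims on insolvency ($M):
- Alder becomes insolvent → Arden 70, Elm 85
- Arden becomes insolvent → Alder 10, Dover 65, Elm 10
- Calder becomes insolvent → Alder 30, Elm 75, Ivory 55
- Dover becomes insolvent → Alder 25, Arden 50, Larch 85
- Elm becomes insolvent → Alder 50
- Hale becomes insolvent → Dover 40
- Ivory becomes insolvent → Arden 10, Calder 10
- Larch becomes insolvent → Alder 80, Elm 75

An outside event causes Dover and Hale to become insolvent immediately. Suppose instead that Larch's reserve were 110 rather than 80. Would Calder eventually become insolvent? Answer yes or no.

With Larch's reserve at 110:
Round 1 — Dover, Hale become insolvent (initial).
  Alder: +25 → 25 < 50
  Arden: +50 → 50 ≥ 40
  Larch: +85 → 85 < 110
Round 2 — Arden becomes insolvent.
  Alder: +10 → 35 < 50
  Elm: +10 → 10 < 70
No further insolvencies.

no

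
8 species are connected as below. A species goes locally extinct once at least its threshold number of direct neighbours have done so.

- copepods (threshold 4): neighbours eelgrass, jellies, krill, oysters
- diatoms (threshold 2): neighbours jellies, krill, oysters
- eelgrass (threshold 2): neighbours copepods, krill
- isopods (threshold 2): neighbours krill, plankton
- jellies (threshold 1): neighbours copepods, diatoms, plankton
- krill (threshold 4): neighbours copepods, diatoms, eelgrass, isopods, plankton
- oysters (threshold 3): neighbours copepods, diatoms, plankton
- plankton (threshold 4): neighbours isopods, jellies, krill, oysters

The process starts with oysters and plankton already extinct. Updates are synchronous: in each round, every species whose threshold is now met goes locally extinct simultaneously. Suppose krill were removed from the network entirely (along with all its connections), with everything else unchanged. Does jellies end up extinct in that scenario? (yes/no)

With krill removed:
Round 1 — oysters, plankton go locally extinct (initial).
Round 2 — checking thresholds:
  copepods: 1 of 3 neighbours < 4, holds.
  diatoms: 1 of 2 neighbours < 2, holds.
  isopods: 1 of 1 neighbours < 2, holds.
  jellies: 1 of 3 neighbours ≥ 1, goes locally extinct.
Round 3 — checking thresholds:
  copepods: 2 of 3 neighbours < 4, holds.
  diatoms: 2 of 2 neighbours ≥ 2, goes locally extinct.
  isopods: 1 of 1 neighbours < 2, holds.
Round 4 — no new extinctions; cascade stops.

yes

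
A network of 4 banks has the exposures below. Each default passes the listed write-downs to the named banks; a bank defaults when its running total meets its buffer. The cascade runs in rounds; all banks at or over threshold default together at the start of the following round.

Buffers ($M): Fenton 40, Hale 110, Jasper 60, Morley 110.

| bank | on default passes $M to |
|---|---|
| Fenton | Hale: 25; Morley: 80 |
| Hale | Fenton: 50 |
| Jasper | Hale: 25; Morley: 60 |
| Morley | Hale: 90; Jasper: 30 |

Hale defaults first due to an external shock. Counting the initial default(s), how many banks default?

2

Round 1 — Hale defaults (initial).
  Fenton: +50 → 50 ≥ 40
Round 2 — Fenton defaults.
  Morley: +80 → 80 < 110
No further defaults.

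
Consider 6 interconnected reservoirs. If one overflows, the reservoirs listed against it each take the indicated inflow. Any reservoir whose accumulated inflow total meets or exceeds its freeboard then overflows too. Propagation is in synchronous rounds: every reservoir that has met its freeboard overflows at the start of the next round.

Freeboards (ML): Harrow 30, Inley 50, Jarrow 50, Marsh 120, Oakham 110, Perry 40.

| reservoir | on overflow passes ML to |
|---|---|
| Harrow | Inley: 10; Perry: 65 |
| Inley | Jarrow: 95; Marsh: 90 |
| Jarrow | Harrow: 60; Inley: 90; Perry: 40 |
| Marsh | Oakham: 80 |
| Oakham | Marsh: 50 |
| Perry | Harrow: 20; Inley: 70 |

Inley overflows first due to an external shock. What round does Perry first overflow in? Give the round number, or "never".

Round 1 — Inley overflows (initial).
  Jarrow: +95 → 95 ≥ 50
  Marsh: +90 → 90 < 120
Round 2 — Jarrow overflows.
  Harrow: +60 → 60 ≥ 30
  Perry: +40 → 40 ≥ 40
Round 3 — Harrow, Perry overflow.
No further overflows.

3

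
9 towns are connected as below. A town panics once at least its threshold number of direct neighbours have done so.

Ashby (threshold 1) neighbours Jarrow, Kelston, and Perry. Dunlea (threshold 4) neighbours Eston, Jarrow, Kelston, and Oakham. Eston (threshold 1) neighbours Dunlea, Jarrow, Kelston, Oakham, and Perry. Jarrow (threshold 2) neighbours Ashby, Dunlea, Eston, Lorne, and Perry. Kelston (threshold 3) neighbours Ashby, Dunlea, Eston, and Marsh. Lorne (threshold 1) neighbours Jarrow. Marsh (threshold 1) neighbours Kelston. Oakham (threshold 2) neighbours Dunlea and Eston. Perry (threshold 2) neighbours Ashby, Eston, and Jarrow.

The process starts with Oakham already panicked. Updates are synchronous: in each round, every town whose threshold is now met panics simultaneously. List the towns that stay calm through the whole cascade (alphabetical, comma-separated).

Round 1 — Oakham panics (initial).
Round 2 — checking thresholds:
  Dunlea: 1 of 4 neighbours < 4, below threshold.
  Eston: 1 of 5 neighbours ≥ 1, panics.
Round 3 — no new panics; cascade stops.

Ashby, Dunlea, Jarrow, Kelston, Lorne, Marsh, Perry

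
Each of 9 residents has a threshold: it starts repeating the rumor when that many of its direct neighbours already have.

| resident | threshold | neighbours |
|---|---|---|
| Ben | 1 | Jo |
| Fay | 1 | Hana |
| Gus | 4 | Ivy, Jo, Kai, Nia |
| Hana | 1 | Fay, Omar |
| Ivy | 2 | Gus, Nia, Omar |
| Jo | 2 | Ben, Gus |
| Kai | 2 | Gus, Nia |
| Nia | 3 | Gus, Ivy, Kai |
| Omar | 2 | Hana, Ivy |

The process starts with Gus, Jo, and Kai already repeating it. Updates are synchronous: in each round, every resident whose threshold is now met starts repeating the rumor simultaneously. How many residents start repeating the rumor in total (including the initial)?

Round 1 — Gus, Jo, Kai start repeating the rumor (initial).
Round 2 — checking thresholds:
  Ben: 1 of 1 neighbours ≥ 1, starts repeating the rumor.
  Ivy: 1 of 3 neighbours < 2, holds.
  Nia: 2 of 3 neighbours < 3, holds.
Round 3 — no new spreads; cascade stops.

4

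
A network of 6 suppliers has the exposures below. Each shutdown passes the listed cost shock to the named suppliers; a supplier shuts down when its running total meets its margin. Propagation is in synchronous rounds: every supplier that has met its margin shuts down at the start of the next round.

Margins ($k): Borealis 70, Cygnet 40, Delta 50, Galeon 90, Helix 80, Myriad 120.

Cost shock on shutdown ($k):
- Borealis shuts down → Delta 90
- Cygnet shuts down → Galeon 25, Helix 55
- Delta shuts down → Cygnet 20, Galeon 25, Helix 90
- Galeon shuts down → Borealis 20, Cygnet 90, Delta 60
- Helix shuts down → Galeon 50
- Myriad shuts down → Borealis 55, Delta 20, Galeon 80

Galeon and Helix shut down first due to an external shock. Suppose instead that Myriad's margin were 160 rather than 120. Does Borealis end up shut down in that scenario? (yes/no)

no

With Myriad's margin at 160:
Round 1 — Galeon, Helix shut down (initial).
  Borealis: +20 → 20 < 70
  Cygnet: +90 → 90 ≥ 40
  Delta: +60 → 60 ≥ 50
Round 2 — Cygnet, Delta shut down.
No further shutdowns.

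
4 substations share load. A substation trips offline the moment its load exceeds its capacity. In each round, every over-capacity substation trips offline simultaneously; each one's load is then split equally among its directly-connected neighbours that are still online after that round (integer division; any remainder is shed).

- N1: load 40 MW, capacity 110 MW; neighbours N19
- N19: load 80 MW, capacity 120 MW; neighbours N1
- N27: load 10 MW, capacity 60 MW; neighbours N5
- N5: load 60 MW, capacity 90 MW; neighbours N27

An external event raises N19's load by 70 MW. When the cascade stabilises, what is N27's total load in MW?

10

Round 1 — N19 at 150 > 120. N19 trips offline.
  N19 sheds 150 MW to N1: 150 each.
    N1: 40+150 = 190 > 110
Round 2 — N1 trips offline.
  N1 sheds 190 MW: no online neighbours, lost.
No further trips.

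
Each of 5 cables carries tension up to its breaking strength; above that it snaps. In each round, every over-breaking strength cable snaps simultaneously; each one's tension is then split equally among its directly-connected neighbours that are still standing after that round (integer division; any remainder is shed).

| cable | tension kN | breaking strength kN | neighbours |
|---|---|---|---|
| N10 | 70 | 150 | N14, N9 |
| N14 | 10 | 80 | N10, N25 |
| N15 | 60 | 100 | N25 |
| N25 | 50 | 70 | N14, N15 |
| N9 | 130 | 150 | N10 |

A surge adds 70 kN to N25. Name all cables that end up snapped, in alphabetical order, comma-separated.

N15, N25

Round 1 — N25 at 120 > 70. N25 snaps.
  N25 sheds 120 kN to N14, N15: 60 each.
    N14: 10+60 = 70 ≤ 80
    N15: 60+60 = 120 > 100
Round 2 — N15 snaps.
  N15 sheds 120 kN: no online neighbours, lost.
No further breaks.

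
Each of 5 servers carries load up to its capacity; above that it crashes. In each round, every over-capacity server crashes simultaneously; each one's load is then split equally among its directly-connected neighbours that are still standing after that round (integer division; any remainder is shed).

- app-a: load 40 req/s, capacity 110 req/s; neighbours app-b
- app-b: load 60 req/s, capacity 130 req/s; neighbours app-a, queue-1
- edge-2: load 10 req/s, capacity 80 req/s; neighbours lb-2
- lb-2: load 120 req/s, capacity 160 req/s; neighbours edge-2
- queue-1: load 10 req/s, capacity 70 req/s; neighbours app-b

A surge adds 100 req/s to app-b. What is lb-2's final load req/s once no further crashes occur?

120

Round 1 — app-b at 160 > 130. app-b crashes.
  app-b sheds 160 req/s to app-a, queue-1: 80 each.
    app-a: 40+80 = 120 > 110
    queue-1: 10+80 = 90 > 70
Round 2 — app-a, queue-1 crash.
  app-a sheds 120 req/s: no online neighbours, lost.
  queue-1 sheds 90 req/s: no online neighbours, lost.
No further crashes.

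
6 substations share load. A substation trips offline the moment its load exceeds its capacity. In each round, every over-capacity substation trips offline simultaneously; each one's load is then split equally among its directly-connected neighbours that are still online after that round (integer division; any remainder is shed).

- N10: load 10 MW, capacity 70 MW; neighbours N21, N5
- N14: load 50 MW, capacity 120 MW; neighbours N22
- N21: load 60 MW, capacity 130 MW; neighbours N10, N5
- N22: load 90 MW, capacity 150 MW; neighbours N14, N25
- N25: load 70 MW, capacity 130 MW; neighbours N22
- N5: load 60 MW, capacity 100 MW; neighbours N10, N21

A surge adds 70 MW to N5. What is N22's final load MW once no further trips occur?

Round 1 — N5 at 130 > 100. N5 trips offline.
  N5 sheds 130 MW to N10, N21: 65 each.
    N10: 10+65 = 75 > 70
    N21: 60+65 = 125 ≤ 130
Round 2 — N10 trips offline.
  N10 sheds 75 MW to N21: 75 each.
    N21: 125+75 = 200 > 130
Round 3 — N21 trips offline.
  N21 sheds 200 MW: no online neighbours, lost.
No further trips.

90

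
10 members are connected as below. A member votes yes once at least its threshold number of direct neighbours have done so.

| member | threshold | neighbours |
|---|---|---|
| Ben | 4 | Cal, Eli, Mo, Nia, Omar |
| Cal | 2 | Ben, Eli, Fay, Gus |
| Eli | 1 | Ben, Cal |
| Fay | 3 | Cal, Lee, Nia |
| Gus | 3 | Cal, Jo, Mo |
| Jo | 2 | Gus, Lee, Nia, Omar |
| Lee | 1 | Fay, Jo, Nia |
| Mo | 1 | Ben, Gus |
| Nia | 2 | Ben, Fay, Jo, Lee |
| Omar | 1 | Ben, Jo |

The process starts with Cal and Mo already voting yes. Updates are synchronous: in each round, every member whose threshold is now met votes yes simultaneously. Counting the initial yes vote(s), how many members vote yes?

Round 1 — Cal, Mo vote yes (initial).
Round 2 — checking thresholds:
  Ben: 2 of 5 neighbours < 4, holds.
  Eli: 1 of 2 neighbours ≥ 1, votes yes.
  Fay: 1 of 3 neighbours < 3, holds.
  Gus: 2 of 3 neighbours < 3, holds.
Round 3 — no new yes votes; cascade stops.

3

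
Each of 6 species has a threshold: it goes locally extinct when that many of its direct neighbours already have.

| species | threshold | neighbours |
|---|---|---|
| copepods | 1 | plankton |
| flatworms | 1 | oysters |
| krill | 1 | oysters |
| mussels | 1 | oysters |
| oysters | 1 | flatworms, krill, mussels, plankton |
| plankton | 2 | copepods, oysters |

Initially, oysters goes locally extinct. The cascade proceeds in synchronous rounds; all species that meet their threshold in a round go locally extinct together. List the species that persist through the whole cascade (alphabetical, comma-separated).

copepods, plankton

Round 1 — oysters goes locally extinct (initial).
Round 2 — checking thresholds:
  flatworms: 1 of 1 neighbours ≥ 1, goes locally extinct.
  krill: 1 of 1 neighbours ≥ 1, goes locally extinct.
  mussels: 1 of 1 neighbours ≥ 1, goes locally extinct.
  plankton: 1 of 2 neighbours < 2, not yet.
Round 3 — no new extinctions; cascade stops.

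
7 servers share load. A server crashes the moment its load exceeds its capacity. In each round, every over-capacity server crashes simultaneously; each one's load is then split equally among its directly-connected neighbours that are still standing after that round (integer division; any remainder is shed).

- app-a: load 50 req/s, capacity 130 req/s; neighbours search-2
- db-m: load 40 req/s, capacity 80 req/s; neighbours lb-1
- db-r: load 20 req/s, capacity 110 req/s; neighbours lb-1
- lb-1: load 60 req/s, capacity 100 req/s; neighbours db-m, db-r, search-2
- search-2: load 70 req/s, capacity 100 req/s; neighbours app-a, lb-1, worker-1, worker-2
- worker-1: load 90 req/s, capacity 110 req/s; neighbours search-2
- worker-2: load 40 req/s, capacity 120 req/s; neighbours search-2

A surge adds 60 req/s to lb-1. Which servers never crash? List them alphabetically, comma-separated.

Round 1 — lb-1 at 120 > 100. lb-1 crashes.
  lb-1 sheds 120 req/s to db-m, db-r, search-2: 40 each.
    db-m: 40+40 = 80 ≤ 80
    db-r: 20+40 = 60 ≤ 110
    search-2: 70+40 = 110 > 100
Round 2 — search-2 crashes.
  search-2 sheds 110 req/s to app-a, worker-1, worker-2: 36 each (2 lost).
    app-a: 50+36 = 86 ≤ 130
    worker-1: 90+36 = 126 > 110
    worker-2: 40+36 = 76 ≤ 120
Round 3 — worker-1 crashes.
  worker-1 sheds 126 req/s: no online neighbours, lost.
No further crashes.

app-a, db-m, db-r, worker-2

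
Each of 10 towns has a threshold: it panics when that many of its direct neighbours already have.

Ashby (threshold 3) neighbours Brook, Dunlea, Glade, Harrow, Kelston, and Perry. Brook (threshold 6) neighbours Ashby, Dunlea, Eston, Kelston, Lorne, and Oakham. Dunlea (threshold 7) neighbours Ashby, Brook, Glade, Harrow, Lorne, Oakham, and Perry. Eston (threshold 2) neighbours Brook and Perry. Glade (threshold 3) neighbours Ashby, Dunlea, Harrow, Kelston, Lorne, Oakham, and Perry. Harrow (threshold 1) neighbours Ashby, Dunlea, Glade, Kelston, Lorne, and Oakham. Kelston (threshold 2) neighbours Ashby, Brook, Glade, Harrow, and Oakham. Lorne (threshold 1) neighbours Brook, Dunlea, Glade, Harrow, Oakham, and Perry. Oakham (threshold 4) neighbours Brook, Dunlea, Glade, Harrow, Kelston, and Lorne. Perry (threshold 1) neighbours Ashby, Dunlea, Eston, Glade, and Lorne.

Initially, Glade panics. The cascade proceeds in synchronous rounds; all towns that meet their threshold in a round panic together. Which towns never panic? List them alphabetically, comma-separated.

Round 1 — Glade panics (initial).
Round 2 — checking thresholds:
  Ashby: 1 of 6 neighbours < 3, holds.
  Dunlea: 1 of 7 neighbours < 7, holds.
  Harrow: 1 of 6 neighbours ≥ 1, panics.
  Kelston: 1 of 5 neighbours < 2, holds.
  Lorne: 1 of 6 neighbours ≥ 1, panics.
  Oakham: 1 of 6 neighbours < 4, holds.
  Perry: 1 of 5 neighbours ≥ 1, panics.
Round 3 — checking thresholds:
  Ashby: 3 of 6 neighbours ≥ 3, panics.
  Brook: 1 of 6 neighbours < 6, holds.
  Dunlea: 4 of 7 neighbours < 7, holds.
  Eston: 1 of 2 neighbours < 2, holds.
  Kelston: 2 of 5 neighbours ≥ 2, panics.
  Oakham: 3 of 6 neighbours < 4, holds.
Round 4 — checking thresholds:
  Brook: 3 of 6 neighbours < 6, holds.
  Dunlea: 5 of 7 neighbours < 7, holds.
  Eston: 1 of 2 neighbours < 2, holds.
  Oakham: 4 of 6 neighbours ≥ 4, panics.
Round 5 — no new panics; cascade stops.

Brook, Dunlea, Eston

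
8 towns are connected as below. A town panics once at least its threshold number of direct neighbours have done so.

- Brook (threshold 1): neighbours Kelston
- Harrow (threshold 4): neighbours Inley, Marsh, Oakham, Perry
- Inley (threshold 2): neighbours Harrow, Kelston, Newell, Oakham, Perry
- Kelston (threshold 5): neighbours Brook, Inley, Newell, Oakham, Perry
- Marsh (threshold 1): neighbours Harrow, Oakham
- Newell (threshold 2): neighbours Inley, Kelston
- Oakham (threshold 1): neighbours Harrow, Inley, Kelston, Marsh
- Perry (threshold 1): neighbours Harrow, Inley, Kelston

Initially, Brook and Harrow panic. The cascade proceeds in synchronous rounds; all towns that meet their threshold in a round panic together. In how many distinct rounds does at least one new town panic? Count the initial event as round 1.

3

Round 1 — Brook, Harrow panic (initial).
Round 2 — checking thresholds:
  Inley: 1 of 5 neighbours < 2, not yet.
  Kelston: 1 of 5 neighbours < 5, not yet.
  Marsh: 1 of 2 neighbours ≥ 1, panics.
  Oakham: 1 of 4 neighbours ≥ 1, panics.
  Perry: 1 of 3 neighbours ≥ 1, panics.
Round 3 — checking thresholds:
  Inley: 3 of 5 neighbours ≥ 2, panics.
  Kelston: 3 of 5 neighbours < 5, not yet.
Round 4 — no new panics; cascade stops.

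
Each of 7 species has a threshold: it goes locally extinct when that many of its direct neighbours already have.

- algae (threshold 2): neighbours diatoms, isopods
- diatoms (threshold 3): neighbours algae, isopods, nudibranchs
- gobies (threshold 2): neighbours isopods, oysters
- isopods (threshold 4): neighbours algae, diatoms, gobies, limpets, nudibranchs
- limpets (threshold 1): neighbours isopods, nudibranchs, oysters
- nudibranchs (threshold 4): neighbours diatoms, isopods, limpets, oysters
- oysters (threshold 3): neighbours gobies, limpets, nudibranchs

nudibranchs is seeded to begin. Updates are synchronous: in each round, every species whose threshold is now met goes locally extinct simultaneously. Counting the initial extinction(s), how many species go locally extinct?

2

Round 1 — nudibranchs goes locally extinct (initial).
Round 2 — checking thresholds:
  diatoms: 1 of 3 neighbours < 3, holds.
  isopods: 1 of 5 neighbours < 4, holds.
  limpets: 1 of 3 neighbours ≥ 1, goes locally extinct.
  oysters: 1 of 3 neighbours < 3, holds.
Round 3 — no new extinctions; cascade stops.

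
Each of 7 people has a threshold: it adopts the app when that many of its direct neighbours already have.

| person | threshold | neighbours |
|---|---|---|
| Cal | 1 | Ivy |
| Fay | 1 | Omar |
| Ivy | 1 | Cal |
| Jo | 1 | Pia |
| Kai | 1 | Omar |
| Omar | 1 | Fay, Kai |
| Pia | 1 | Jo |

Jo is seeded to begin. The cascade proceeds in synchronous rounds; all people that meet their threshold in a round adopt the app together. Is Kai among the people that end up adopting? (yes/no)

no

Round 1 — Jo adopts the app (initial).
Round 2 — checking thresholds:
  Pia: 1 of 1 neighbours ≥ 1, adopts the app.
Round 3 — no new adoptions; cascade stops.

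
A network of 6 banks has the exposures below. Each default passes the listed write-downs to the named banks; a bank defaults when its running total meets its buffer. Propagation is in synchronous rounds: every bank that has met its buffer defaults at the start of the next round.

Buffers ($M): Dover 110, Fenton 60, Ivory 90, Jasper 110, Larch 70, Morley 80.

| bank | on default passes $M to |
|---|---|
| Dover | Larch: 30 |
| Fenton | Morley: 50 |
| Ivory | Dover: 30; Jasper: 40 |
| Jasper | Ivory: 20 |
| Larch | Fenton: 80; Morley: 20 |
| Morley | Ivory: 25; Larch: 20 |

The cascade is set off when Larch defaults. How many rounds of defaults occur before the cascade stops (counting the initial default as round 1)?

2

Round 1 — Larch defaults (initial).
  Fenton: +80 → 80 ≥ 60
  Morley: +20 → 20 < 80
Round 2 — Fenton defaults.
  Morley: +50 → 70 < 80
No further defaults.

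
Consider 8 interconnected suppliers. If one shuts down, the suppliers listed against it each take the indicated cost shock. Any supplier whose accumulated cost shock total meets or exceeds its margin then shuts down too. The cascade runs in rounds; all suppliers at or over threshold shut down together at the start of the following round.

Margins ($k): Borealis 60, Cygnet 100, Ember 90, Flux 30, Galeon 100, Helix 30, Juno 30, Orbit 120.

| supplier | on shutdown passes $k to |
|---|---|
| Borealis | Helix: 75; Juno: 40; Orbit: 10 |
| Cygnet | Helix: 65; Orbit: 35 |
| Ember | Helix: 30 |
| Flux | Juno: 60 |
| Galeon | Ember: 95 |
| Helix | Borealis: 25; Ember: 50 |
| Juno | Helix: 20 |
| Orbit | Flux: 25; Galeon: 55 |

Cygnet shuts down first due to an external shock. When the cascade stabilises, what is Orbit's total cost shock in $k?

Round 1 — Cygnet shuts down (initial).
  Helix: +65 → 65 ≥ 30
  Orbit: +35 → 35 < 120
Round 2 — Helix shuts down.
  Borealis: +25 → 25 < 60
  Ember: +50 → 50 < 90
No further shutdowns.

35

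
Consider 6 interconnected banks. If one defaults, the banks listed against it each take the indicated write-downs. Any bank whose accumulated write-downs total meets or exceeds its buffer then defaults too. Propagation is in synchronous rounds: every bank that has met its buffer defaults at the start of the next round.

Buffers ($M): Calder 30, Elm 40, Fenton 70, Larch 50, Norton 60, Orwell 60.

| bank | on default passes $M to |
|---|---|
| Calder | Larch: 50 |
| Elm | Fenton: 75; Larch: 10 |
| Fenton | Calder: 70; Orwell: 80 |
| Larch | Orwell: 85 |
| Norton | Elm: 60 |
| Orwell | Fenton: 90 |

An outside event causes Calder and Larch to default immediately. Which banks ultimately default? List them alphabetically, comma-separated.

Round 1 — Calder, Larch default (initial).
  Orwell: +85 → 85 ≥ 60
Round 2 — Orwell defaults.
  Fenton: +90 → 90 ≥ 70
Round 3 — Fenton defaults.
No further defaults.

Calder, Fenton, Larch, Orwell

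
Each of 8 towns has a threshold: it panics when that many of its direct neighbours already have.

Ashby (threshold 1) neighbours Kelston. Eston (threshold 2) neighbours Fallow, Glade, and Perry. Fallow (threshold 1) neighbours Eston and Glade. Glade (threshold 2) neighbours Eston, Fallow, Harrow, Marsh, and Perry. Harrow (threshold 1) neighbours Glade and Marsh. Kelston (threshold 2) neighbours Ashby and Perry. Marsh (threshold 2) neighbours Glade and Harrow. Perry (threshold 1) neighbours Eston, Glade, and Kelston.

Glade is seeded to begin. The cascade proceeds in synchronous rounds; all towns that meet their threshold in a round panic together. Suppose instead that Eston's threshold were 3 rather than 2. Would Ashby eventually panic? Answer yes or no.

With Eston's threshold at 3:
Round 1 — Glade panics (initial).
Round 2 — checking thresholds:
  Eston: 1 of 3 neighbours < 3, below threshold.
  Fallow: 1 of 2 neighbours ≥ 1, panics.
  Harrow: 1 of 2 neighbours ≥ 1, panics.
  Marsh: 1 of 2 neighbours < 2, below threshold.
  Perry: 1 of 3 neighbours ≥ 1, panics.
Round 3 — checking thresholds:
  Eston: 3 of 3 neighbours ≥ 3, panics.
  Kelston: 1 of 2 neighbours < 2, below threshold.
  Marsh: 2 of 2 neighbours ≥ 2, panics.
Round 4 — no new panics; cascade stops.

no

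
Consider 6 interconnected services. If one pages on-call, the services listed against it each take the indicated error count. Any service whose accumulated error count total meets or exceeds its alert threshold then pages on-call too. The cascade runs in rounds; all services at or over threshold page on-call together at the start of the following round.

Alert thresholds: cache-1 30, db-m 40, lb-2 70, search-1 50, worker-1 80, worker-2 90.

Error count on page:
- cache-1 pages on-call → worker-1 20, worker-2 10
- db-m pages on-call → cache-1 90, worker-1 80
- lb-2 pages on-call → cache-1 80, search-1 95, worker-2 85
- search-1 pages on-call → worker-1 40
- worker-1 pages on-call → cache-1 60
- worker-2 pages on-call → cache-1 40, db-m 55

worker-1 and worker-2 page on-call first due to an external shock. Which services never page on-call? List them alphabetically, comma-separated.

Round 1 — worker-1, worker-2 page on-call (initial).
  cache-1: +60+40 → 100 ≥ 30
  db-m: +55 → 55 ≥ 40
Round 2 — cache-1, db-m page on-call.
No further pages.

lb-2, search-1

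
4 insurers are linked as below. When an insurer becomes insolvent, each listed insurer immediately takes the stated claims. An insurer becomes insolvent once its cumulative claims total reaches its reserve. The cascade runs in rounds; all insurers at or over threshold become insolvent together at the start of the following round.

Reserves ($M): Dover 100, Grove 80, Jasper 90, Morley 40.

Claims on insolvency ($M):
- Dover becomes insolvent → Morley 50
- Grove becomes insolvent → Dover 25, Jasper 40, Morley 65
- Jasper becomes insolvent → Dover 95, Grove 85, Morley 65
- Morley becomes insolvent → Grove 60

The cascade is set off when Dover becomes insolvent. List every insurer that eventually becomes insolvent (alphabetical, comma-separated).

Dover, Morley

Round 1 — Dover becomes insolvent (initial).
  Morley: +50 → 50 ≥ 40
Round 2 — Morley becomes insolvent.
  Grove: +60 → 60 < 80
No further insolvencies.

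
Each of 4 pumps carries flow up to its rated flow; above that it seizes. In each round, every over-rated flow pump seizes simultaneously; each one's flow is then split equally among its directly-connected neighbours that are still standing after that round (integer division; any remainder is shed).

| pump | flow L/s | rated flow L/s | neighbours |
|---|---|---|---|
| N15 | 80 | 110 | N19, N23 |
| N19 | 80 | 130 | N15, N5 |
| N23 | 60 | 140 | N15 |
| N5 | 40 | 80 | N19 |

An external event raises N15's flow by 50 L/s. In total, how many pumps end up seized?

Round 1 — N15 at 130 > 110. N15 seizes.
  N15 sheds 130 L/s to N19, N23: 65 each.
    N19: 80+65 = 145 > 130
    N23: 60+65 = 125 ≤ 140
Round 2 — N19 seizes.
  N19 sheds 145 L/s to N5: 145 each.
    N5: 40+145 = 185 > 80
Round 3 — N5 seizes.
  N5 sheds 185 L/s: no online neighbours, lost.
No further seizures.

3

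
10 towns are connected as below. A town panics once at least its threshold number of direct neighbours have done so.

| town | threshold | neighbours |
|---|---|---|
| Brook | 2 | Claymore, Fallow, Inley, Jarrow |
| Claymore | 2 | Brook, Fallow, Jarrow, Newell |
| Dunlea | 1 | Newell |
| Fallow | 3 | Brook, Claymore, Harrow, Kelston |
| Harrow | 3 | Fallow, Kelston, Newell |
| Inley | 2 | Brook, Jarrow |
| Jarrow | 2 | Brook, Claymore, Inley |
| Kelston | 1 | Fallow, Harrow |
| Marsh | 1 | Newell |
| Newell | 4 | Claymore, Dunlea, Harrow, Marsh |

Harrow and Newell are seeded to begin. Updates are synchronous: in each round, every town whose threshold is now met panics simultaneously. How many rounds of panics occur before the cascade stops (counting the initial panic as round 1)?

2

Round 1 — Harrow, Newell panic (initial).
Round 2 — checking thresholds:
  Claymore: 1 of 4 neighbours < 2, holds.
  Dunlea: 1 of 1 neighbours ≥ 1, panics.
  Fallow: 1 of 4 neighbours < 3, holds.
  Kelston: 1 of 2 neighbours ≥ 1, panics.
  Marsh: 1 of 1 neighbours ≥ 1, panics.
Round 3 — no new panics; cascade stops.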